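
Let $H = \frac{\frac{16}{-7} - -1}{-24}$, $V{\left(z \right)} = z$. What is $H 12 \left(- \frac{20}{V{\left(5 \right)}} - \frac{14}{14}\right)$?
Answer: $- \frac{45}{14} \approx -3.2143$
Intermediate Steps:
$H = \frac{3}{56}$ ($H = \left(16 \left(- \frac{1}{7}\right) + 1\right) \left(- \frac{1}{24}\right) = \left(- \frac{16}{7} + 1\right) \left(- \frac{1}{24}\right) = \left(- \frac{9}{7}\right) \left(- \frac{1}{24}\right) = \frac{3}{56} \approx 0.053571$)
$H 12 \left(- \frac{20}{V{\left(5 \right)}} - \frac{14}{14}\right) = \frac{3}{56} \cdot 12 \left(- \frac{20}{5} - \frac{14}{14}\right) = \frac{9 \left(\left(-20\right) \frac{1}{5} - 1\right)}{14} = \frac{9 \left(-4 - 1\right)}{14} = \frac{9}{14} \left(-5\right) = - \frac{45}{14}$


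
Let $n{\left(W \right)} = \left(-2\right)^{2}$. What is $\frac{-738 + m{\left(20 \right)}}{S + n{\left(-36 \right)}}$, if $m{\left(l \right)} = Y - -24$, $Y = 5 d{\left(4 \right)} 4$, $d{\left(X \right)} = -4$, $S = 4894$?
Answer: $- \frac{397}{2449} \approx -0.16211$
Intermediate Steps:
$n{\left(W \right)} = 4$
$Y = -80$ ($Y = 5 \left(-4\right) 4 = \left(-20\right) 4 = -80$)
$m{\left(l \right)} = -56$ ($m{\left(l \right)} = -80 - -24 = -80 + 24 = -56$)
$\frac{-738 + m{\left(20 \right)}}{S + n{\left(-36 \right)}} = \frac{-738 - 56}{4894 + 4} = - \frac{794}{4898} = \left(-794\right) \frac{1}{4898} = - \frac{397}{2449}$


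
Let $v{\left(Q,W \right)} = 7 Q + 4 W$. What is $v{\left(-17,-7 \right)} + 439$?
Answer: $292$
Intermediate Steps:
$v{\left(Q,W \right)} = 4 W + 7 Q$
$v{\left(-17,-7 \right)} + 439 = \left(4 \left(-7\right) + 7 \left(-17\right)\right) + 439 = \left(-28 - 119\right) + 439 = -147 + 439 = 292$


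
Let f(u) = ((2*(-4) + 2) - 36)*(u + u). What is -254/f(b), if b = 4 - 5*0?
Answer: 127/168 ≈ 0.75595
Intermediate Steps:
b = 4 (b = 4 + 0 = 4)
f(u) = -84*u (f(u) = ((-8 + 2) - 36)*(2*u) = (-6 - 36)*(2*u) = -84*u)
-254/f(b) = -254/((-84*4)) = -254/(-336) = -254*(-1/336) = 127/168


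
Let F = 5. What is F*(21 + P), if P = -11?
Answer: 50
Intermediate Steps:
F*(21 + P) = 5*(21 - 11) = 5*10 = 50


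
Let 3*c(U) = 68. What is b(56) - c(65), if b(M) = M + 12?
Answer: 136/3 ≈ 45.333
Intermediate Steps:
c(U) = 68/3 (c(U) = (1/3)*68 = 68/3)
b(M) = 12 + M
b(56) - c(65) = (12 + 56) - 1*68/3 = 68 - 68/3 = 136/3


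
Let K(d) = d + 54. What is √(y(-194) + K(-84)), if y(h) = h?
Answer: 4*I*√14 ≈ 14.967*I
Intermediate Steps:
K(d) = 54 + d
√(y(-194) + K(-84)) = √(-194 + (54 - 84)) = √(-194 - 30) = √(-224) = 4*I*√14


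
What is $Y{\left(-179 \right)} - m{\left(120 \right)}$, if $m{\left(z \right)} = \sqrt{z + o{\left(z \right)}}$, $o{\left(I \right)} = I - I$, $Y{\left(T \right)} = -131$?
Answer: $-131 - 2 \sqrt{30} \approx -141.95$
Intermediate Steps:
$o{\left(I \right)} = 0$
$m{\left(z \right)} = \sqrt{z}$ ($m{\left(z \right)} = \sqrt{z + 0} = \sqrt{z}$)
$Y{\left(-179 \right)} - m{\left(120 \right)} = -131 - \sqrt{120} = -131 - 2 \sqrt{30}$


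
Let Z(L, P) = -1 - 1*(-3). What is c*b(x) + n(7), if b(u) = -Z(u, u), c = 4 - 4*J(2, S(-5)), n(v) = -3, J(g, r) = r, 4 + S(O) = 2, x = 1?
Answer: -27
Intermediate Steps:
S(O) = -2 (S(O) = -4 + 2 = -2)
c = 12 (c = 4 - 4*(-2) = 4 + 8 = 12)
Z(L, P) = 2 (Z(L, P) = -1 + 3 = 2)
b(u) = -2 (b(u) = -1*2 = -2)
c*b(x) + n(7) = 12*(-2) - 3 = -24 - 3 = -27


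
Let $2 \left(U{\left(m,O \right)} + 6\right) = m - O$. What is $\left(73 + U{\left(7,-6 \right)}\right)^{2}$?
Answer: $\frac{21609}{4} \approx 5402.3$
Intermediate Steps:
$U{\left(m,O \right)} = -6 + \frac{m}{2} - \frac{O}{2}$ ($U{\left(m,O \right)} = -6 + \frac{m - O}{2} = -6 - \left(\frac{O}{2} - \frac{m}{2}\right) = -6 + \frac{m}{2} - \frac{O}{2}$)
$\left(73 + U{\left(7,-6 \right)}\right)^{2} = \left(73 - - \frac{1}{2}\right)^{2} = \left(73 + \left(-6 + \frac{7}{2} + 3\right)\right)^{2} = \left(73 + \frac{1}{2}\right)^{2} = \left(\frac{147}{2}\right)^{2} = \frac{21609}{4}$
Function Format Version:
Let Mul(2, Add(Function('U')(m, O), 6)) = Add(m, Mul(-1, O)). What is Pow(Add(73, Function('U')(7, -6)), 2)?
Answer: Rational(21609, 4) ≈ 5402.3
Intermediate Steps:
Function('U')(m, O) = Add(-6, Mul(Rational(1, 2), m), Mul(Rational(-1, 2), O)) (Function('U')(m, O) = Add(-6, Mul(Rational(1, 2), Add(m, Mul(-1, O)))) = Add(-6, Add(Mul(Rational(1, 2), m), Mul(Rational(-1, 2), O))) = Add(-6, Mul(Rational(1, 2), m), Mul(Rational(-1, 2), O)))
Pow(Add(73, Function('U')(7, -6)), 2) = Pow(Add(73, Add(-6, Mul(Rational(1, 2), 7), Mul(Rational(-1, 2), -6))), 2) = Pow(Add(73, Add(-6, Rational(7, 2), 3)), 2) = Pow(Add(73, Rational(1, 2)), 2) = Pow(Rational(147, 2), 2) = Rational(21609, 4)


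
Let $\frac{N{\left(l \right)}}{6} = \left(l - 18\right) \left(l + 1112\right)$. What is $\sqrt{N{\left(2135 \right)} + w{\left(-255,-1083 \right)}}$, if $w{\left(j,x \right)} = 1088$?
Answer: $\sqrt{41244482} \approx 6422.2$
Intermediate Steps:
$N{\left(l \right)} = 6 \left(-18 + l\right) \left(1112 + l\right)$ ($N{\left(l \right)} = 6 \left(l - 18\right) \left(l + 1112\right) = 6 \left(-18 + l\right) \left(1112 + l\right)$)
$\sqrt{N{\left(2135 \right)} + w{\left(-255,-1083 \right)}} = \sqrt{\left(-120096 + 6 \cdot 2135^{2} + 6564 \cdot 2135\right) + 1088} = \sqrt{\left(-120096 + 6 \cdot 4558225 + 14014140\right) + 1088} = \sqrt{\left(-120096 + 27349350 + 14014140\right) + 1088} = \sqrt{41243394 + 1088} = \sqrt{41244482}$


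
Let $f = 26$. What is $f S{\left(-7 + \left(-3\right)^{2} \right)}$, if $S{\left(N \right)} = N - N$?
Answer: $0$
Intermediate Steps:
$S{\left(N \right)} = 0$
$f S{\left(-7 + \left(-3\right)^{2} \right)} = 26 \cdot 0 = 0$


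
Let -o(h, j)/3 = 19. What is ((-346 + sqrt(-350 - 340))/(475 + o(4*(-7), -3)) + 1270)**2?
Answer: (530514 + I*sqrt(690))**2/174724 ≈ 1.6108e+6 + 159.51*I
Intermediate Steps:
o(h, j) = -57 (o(h, j) = -3*19 = -57)
((-346 + sqrt(-350 - 340))/(475 + o(4*(-7), -3)) + 1270)**2 = ((-346 + sqrt(-350 - 340))/(475 - 57) + 1270)**2 = ((-346 + sqrt(-690))/418 + 1270)**2 = ((-346 + I*sqrt(690))*(1/418) + 1270)**2 = ((-173/209 + I*sqrt(690)/418) + 1270)**2 = (265257/209 + I*sqrt(690)/418)**2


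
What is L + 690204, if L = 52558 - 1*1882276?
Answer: -1139514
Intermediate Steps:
L = -1829718 (L = 52558 - 1882276 = -1829718)
L + 690204 = -1829718 + 690204 = -1139514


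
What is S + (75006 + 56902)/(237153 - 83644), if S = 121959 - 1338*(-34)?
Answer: 25705367467/153509 ≈ 1.6745e+5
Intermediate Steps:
S = 167451 (S = 121959 + 45492 = 167451)
S + (75006 + 56902)/(237153 - 83644) = 167451 + (75006 + 56902)/(237153 - 83644) = 167451 + 131908/153509 = 25705367467/153509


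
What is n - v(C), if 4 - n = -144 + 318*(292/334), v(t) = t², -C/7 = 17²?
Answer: -683474055/167 ≈ -4.0927e+6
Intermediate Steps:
C = -2023 (C = -7*17² = -7*289 = -2023)
n = -21712/167 (n = 4 - (-144 + 318*(292/334)) = 4 - (-144 + 318*(292*(1/334))) = 4 - (-144 + 318*(146/167)) = 4 - (-144 + 46428/167) = 4 - 1*22380/167 = 4 - 22380/167 = -21712/167 ≈ -130.01)
n - v(C) = -21712/167 - 1*(-2023)² = -21712/167 - 1*4092529 = -21712/167 - 4092529 = -683474055/167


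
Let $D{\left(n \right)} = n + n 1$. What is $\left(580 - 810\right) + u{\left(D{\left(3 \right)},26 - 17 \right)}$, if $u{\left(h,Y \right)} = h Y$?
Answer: $-176$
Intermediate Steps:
$D{\left(n \right)} = 2 n$ ($D{\left(n \right)} = n + n = 2 n$)
$u{\left(h,Y \right)} = Y h$
$\left(580 - 810\right) + u{\left(D{\left(3 \right)},26 - 17 \right)} = \left(580 - 810\right) + \left(26 - 17\right) 2 \cdot 3 = -230 + \left(26 - 17\right) 6 = -230 + 9 \cdot 6 = -230 + 54 = -176$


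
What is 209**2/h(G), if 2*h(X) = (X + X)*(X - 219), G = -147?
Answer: 43681/53802 ≈ 0.81188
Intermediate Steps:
h(X) = X*(-219 + X) (h(X) = ((X + X)*(X - 219))/2 = ((2*X)*(-219 + X))/2 = (2*X*(-219 + X))/2 = X*(-219 + X))
209**2/h(G) = 209**2/((-147*(-219 - 147))) = 43681/((-147*(-366))) = 43681/53802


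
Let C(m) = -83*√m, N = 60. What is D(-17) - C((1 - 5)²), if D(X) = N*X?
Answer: -688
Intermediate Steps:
D(X) = 60*X
D(-17) - C((1 - 5)²) = 60*(-17) - (-83)*√((1 - 5)²) = -1020 - (-83)*√((-4)²) = -1020 - (-83)*√16 = -1020 - (-83)*4 = -1020 - 1*(-332) = -1020 + 332 = -688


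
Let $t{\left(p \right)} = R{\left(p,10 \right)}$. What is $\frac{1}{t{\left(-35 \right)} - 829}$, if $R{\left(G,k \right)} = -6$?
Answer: $- \frac{1}{835} \approx -0.0011976$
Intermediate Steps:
$t{\left(p \right)} = -6$
$\frac{1}{t{\left(-35 \right)} - 829} = \frac{1}{-6 - 829} = \frac{1}{-835} = - \frac{1}{835}$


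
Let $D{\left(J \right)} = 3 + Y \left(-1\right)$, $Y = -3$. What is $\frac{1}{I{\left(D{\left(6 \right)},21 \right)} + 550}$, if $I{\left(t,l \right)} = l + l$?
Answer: $\frac{1}{592} \approx 0.0016892$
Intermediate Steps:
$D{\left(J \right)} = 6$ ($D{\left(J \right)} = 3 - -3 = 3 + 3 = 6$)
$I{\left(t,l \right)} = 2 l$
$\frac{1}{I{\left(D{\left(6 \right)},21 \right)} + 550} = \frac{1}{2 \cdot 21 + 550} = \frac{1}{42 + 550} = \frac{1}{592}$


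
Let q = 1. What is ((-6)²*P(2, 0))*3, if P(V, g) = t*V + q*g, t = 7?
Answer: 1512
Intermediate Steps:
P(V, g) = g + 7*V (P(V, g) = 7*V + 1*g = 7*V + g = g + 7*V)
((-6)²*P(2, 0))*3 = ((-6)²*(0 + 7*2))*3 = (36*(0 + 14))*3 = (36*14)*3 = 504*3 = 1512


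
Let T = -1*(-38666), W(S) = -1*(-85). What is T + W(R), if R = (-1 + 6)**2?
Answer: 38751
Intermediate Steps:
R = 25 (R = 5**2 = 25)
W(S) = 85
T = 38666
T + W(R) = 38666 + 85 = 38751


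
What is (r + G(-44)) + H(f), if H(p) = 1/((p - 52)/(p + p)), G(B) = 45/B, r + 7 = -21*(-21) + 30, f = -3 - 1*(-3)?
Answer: 20371/44 ≈ 462.98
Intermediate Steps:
f = 0 (f = -3 + 3 = 0)
r = 464 (r = -7 + (-21*(-21) + 30) = -7 + (441 + 30) = -7 + 471 = 464)
H(p) = 2*p/(-52 + p) (H(p) = 1/((-52 + p)/((2*p))) = 1/((-52 + p)*(1/(2*p))) = 1/((-52 + p)/(2*p)) = 2*p/(-52 + p))
(r + G(-44)) + H(f) = (464 + 45/(-44)) + 2*0/(-52 + 0) = (464 + 45*(-1/44)) + 2*0/(-52) = (464 - 45/44) + 2*0*(-1/52) = 20371/44 + 0 = 20371/44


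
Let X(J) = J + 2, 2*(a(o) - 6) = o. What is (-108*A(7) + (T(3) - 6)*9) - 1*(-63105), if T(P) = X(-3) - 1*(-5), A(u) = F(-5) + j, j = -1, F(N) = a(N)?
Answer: 62817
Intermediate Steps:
a(o) = 6 + o/2
F(N) = 6 + N/2
X(J) = 2 + J
A(u) = 5/2 (A(u) = (6 + (½)*(-5)) - 1 = (6 - 5/2) - 1 = 7/2 - 1 = 5/2)
T(P) = 4 (T(P) = (2 - 3) - 1*(-5) = -1 + 5 = 4)
(-108*A(7) + (T(3) - 6)*9) - 1*(-63105) = (-108*5/2 + (4 - 6)*9) - 1*(-63105) = (-270 - 2*9) + 63105 = (-270 - 18) + 63105 = -288 + 63105 = 62817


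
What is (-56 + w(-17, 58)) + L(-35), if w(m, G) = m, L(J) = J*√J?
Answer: -73 - 35*I*√35 ≈ -73.0 - 207.06*I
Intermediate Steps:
L(J) = J^(3/2)
(-56 + w(-17, 58)) + L(-35) = (-56 - 17) + (-35)^(3/2) = -73 - 35*I*√35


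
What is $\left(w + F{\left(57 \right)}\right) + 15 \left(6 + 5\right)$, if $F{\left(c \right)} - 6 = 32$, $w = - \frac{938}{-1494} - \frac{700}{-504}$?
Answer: $\frac{306295}{1494} \approx 205.02$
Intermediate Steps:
$w = \frac{3013}{1494}$ ($w = \left(-938\right) \left(- \frac{1}{1494}\right) - - \frac{25}{18} = \frac{469}{747} + \frac{25}{18} = \frac{3013}{1494} \approx 2.0167$)
$F{\left(c \right)} = 38$ ($F{\left(c \right)} = 6 + 32 = 38$)
$\left(w + F{\left(57 \right)}\right) + 15 \left(6 + 5\right) = \left(\frac{3013}{1494} + 38\right) + 15 \left(6 + 5\right) = \frac{59785}{1494} + 15 \cdot 11 = \frac{59785}{1494} + 165 = \frac{306295}{1494}$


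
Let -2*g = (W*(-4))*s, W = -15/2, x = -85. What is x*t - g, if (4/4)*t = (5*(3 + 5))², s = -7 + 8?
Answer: -135985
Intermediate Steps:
s = 1
W = -15/2 (W = -15*½ = -15/2 ≈ -7.5000)
g = -15 (g = -(-15/2*(-4))/2 = -15 ≈ -15.000)
t = 1600 (t = (5*(3 + 5))² = (5*8)² = 40² = 1600)
x*t - g = -85*1600 - 1*(-15) = -136000 + 15 = -135985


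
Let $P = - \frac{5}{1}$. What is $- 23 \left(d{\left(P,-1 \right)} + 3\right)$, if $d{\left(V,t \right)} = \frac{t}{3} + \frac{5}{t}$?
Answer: $\frac{161}{3} \approx 53.667$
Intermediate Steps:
$P = -5$ ($P = \left(-5\right) 1 = -5$)
$d{\left(V,t \right)} = \frac{5}{t} + \frac{t}{3}$ ($d{\left(V,t \right)} = t \frac{1}{3} + \frac{5}{t} = \frac{t}{3} + \frac{5}{t} = \frac{5}{t} + \frac{t}{3}$)
$- 23 \left(d{\left(P,-1 \right)} + 3\right) = - 23 \left(\left(\frac{5}{-1} + \frac{1}{3} \left(-1\right)\right) + 3\right) = - 23 \left(\left(5 \left(-1\right) - \frac{1}{3}\right) + 3\right) = - 23 \left(\left(-5 - \frac{1}{3}\right) + 3\right) = - 23 \left(- \frac{16}{3} + 3\right) = \left(-23\right) \left(- \frac{7}{3}\right) = \frac{161}{3}$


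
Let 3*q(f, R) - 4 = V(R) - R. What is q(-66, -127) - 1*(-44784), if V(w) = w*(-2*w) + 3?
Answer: 34076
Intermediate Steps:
V(w) = 3 - 2*w**2 (V(w) = -2*w**2 + 3 = 3 - 2*w**2)
q(f, R) = 7/3 - 2*R**2/3 - R/3 (q(f, R) = 4/3 + ((3 - 2*R**2) - R)/3 = 4/3 + (3 - R - 2*R**2)/3 = 4/3 + (1 - 2*R**2/3 - R/3) = 7/3 - 2*R**2/3 - R/3)
q(-66, -127) - 1*(-44784) = (7/3 - 2/3*(-127)**2 - 1/3*(-127)) - 1*(-44784) = (7/3 - 2/3*16129 + 127/3) + 44784 = (7/3 - 32258/3 + 127/3) + 44784 = -10708 + 44784 = 34076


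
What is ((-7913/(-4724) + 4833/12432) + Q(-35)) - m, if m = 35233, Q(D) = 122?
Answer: -171825380645/4894064 ≈ -35109.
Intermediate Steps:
((-7913/(-4724) + 4833/12432) + Q(-35)) - m = ((-7913/(-4724) + 4833/12432) + 122) - 1*35233 = ((-7913*(-1/4724) + 4833*(1/12432)) + 122) - 35233 = ((7913/4724 + 1611/4144) + 122) - 35233 = (10100459/4894064 + 122) - 35233 = 607176267/4894064 - 35233 = -171825380645/4894064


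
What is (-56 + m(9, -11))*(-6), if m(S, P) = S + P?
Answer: 348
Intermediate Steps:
m(S, P) = P + S
(-56 + m(9, -11))*(-6) = (-56 + (-11 + 9))*(-6) = (-56 - 2)*(-6) = -58*(-6) = 348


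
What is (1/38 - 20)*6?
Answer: -2277/19 ≈ -119.84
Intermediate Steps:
(1/38 - 20)*6 = -759/38*6 = -2277/19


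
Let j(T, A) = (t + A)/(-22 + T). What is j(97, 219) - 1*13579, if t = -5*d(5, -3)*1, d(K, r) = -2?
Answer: -1018196/75 ≈ -13576.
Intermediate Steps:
t = 10 (t = -5*(-2)*1 = 10*1 = 10)
j(T, A) = (10 + A)/(-22 + T)
j(97, 219) - 1*13579 = (10 + 219)/(-22 + 97) - 1*13579 = 229/75 - 13579 = -1018196/75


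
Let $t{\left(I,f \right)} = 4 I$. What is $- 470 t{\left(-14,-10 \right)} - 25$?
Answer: $26295$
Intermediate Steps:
$- 470 t{\left(-14,-10 \right)} - 25 = - 470 \cdot 4 \left(-14\right) - 25 = \left(-470\right) \left(-56\right) - 25 = 26320 - 25 = 26295$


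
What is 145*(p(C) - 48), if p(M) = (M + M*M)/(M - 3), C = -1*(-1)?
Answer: -7105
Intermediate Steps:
C = 1
p(M) = (M + M²)/(-3 + M)
145*(p(C) - 48) = 145*(1*(1 + 1)/(-3 + 1) - 48) = 145*(1*2/(-2) - 48) = 145*(1*(-½)*2 - 48) = 145*(-1 - 48) = 145*(-49) = -7105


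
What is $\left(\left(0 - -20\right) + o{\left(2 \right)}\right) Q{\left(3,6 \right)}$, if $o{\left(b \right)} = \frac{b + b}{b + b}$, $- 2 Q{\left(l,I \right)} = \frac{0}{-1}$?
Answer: $0$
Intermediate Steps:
$Q{\left(l,I \right)} = 0$ ($Q{\left(l,I \right)} = - \frac{0 \frac{1}{-1}}{2} = - \frac{0 \left(-1\right)}{2} = \left(- \frac{1}{2}\right) 0 = 0$)
$o{\left(b \right)} = 1$ ($o{\left(b \right)} = \frac{2 b}{2 b} = 2 b \frac{1}{2 b} = 1$)
$\left(\left(0 - -20\right) + o{\left(2 \right)}\right) Q{\left(3,6 \right)} = \left(\left(0 - -20\right) + 1\right) 0 = \left(\left(0 + 20\right) + 1\right) 0 = \left(20 + 1\right) 0 = 21 \cdot 0 = 0$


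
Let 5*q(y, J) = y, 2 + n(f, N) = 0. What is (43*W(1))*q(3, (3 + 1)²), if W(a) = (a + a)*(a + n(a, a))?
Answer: -258/5 ≈ -51.600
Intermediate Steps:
n(f, N) = -2 (n(f, N) = -2 + 0 = -2)
q(y, J) = y/5
W(a) = 2*a*(-2 + a) (W(a) = (a + a)*(a - 2) = (2*a)*(-2 + a) = 2*a*(-2 + a))
(43*W(1))*q(3, (3 + 1)²) = (43*(2*1*(-2 + 1)))*((⅕)*3) = (43*(2*1*(-1)))*(⅗) = (43*(-2))*(⅗) = -86*⅗ = -258/5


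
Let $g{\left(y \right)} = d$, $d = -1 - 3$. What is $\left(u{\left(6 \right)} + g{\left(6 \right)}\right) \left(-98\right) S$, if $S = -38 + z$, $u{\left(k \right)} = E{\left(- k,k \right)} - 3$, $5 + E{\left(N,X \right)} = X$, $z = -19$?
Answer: $-33516$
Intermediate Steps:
$E{\left(N,X \right)} = -5 + X$
$d = -4$ ($d = -1 - 3 = -4$)
$u{\left(k \right)} = -8 + k$ ($u{\left(k \right)} = \left(-5 + k\right) - 3 = -8 + k$)
$g{\left(y \right)} = -4$
$S = -57$ ($S = -38 - 19 = -57$)
$\left(u{\left(6 \right)} + g{\left(6 \right)}\right) \left(-98\right) S = \left(\left(-8 + 6\right) - 4\right) \left(-98\right) \left(-57\right) = \left(-2 - 4\right) \left(-98\right) \left(-57\right) = \left(-6\right) \left(-98\right) \left(-57\right) = 588 \left(-57\right) = -33516$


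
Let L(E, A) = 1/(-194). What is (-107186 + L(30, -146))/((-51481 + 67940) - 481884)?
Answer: 4158817/18058490 ≈ 0.23030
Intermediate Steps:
L(E, A) = -1/194
(-107186 + L(30, -146))/((-51481 + 67940) - 481884) = (-107186 - 1/194)/((-51481 + 67940) - 481884) = -20794085/(194*(16459 - 481884)) = -20794085/194/(-465425) = -20794085/194*(-1/465425) = 4158817/18058490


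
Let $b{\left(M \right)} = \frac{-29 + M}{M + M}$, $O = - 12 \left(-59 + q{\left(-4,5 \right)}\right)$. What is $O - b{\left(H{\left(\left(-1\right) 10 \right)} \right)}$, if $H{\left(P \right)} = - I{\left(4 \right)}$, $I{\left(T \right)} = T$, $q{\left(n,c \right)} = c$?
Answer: $\frac{5151}{8} \approx 643.88$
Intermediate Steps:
$O = 648$ ($O = - 12 \left(-59 + 5\right) = \left(-12\right) \left(-54\right) = 648$)
$H{\left(P \right)} = -4$ ($H{\left(P \right)} = \left(-1\right) 4 = -4$)
$b{\left(M \right)} = \frac{-29 + M}{2 M}$
$O - b{\left(H{\left(\left(-1\right) 10 \right)} \right)} = 648 - \frac{-29 - 4}{2 \left(-4\right)} = 648 - \frac{1}{2} \left(- \frac{1}{4}\right) \left(-33\right) = 648 - \frac{33}{8} = \frac{5151}{8}$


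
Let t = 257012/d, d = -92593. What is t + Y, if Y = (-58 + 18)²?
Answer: 147891788/92593 ≈ 1597.2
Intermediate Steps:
t = -257012/92593 (t = 257012/(-92593) = 257012*(-1/92593) = -257012/92593 ≈ -2.7757)
Y = 1600 (Y = (-40)² = 1600)
t + Y = -257012/92593 + 1600 = 147891788/92593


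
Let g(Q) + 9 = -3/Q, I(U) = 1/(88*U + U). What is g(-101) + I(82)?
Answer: -6611887/737098 ≈ -8.9702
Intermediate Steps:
I(U) = 1/(89*U)
g(Q) = -9 - 3/Q
g(-101) + I(82) = (-9 - 3/(-101)) + (1/89)/82 = (-9 - 3*(-1/101)) + (1/89)*(1/82) = (-9 + 3/101) + 1/7298 = -906/101 + 1/7298 = -6611887/737098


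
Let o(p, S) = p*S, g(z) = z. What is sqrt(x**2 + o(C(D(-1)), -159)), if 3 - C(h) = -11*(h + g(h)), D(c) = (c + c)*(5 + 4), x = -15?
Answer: 6*sqrt(1742) ≈ 250.42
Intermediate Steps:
D(c) = 18*c (D(c) = (2*c)*9 = 18*c)
C(h) = 3 + 22*h (C(h) = 3 - (-11)*(h + h) = 3 - (-11)*2*h = 3 - (-22)*h = 3 + 22*h)
o(p, S) = S*p
sqrt(x**2 + o(C(D(-1)), -159)) = sqrt((-15)**2 - 159*(3 + 22*(18*(-1)))) = sqrt(225 - 159*(3 + 22*(-18))) = sqrt(225 - 159*(3 - 396)) = sqrt(225 - 159*(-393)) = sqrt(225 + 62487) = sqrt(62712) = 6*sqrt(1742)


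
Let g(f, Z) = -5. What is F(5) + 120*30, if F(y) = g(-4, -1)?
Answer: 3595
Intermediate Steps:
F(y) = -5
F(5) + 120*30 = -5 + 120*30 = -5 + 3600 = 3595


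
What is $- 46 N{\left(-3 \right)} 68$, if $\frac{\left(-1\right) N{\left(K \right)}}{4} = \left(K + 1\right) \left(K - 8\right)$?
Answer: $275264$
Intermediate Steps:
$N{\left(K \right)} = - 4 \left(1 + K\right) \left(-8 + K\right)$ ($N{\left(K \right)} = - 4 \left(K + 1\right) \left(K - 8\right) = - 4 \left(1 + K\right) \left(-8 + K\right)$)
$- 46 N{\left(-3 \right)} 68 = - 46 \left(32 - 4 \left(-3\right)^{2} + 28 \left(-3\right)\right) 68 = - 46 \left(32 - 36 - 84\right) 68 = \left(-46\right) \left(-88\right) 68 = 4048 \cdot 68 = 275264$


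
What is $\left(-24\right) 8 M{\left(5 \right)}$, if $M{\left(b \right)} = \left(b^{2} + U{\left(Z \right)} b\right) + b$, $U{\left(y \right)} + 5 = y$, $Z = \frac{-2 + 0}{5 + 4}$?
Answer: $- \frac{2240}{3} \approx -746.67$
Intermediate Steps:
$Z = - \frac{2}{9} \approx -0.22222$
$U{\left(y \right)} = -5 + y$
$M{\left(b \right)} = b^{2} - \frac{38 b}{9}$ ($M{\left(b \right)} = \left(b^{2} + \left(-5 - \frac{2}{9}\right) b\right) + b = \left(b^{2} - \frac{47 b}{9}\right) + b = b^{2} - \frac{38 b}{9}$)
$\left(-24\right) 8 M{\left(5 \right)} = \left(-24\right) 8 \cdot \frac{1}{9} \cdot 5 \left(-38 + 9 \cdot 5\right) = - 192 \cdot \frac{1}{9} \cdot 5 \left(-38 + 45\right) = - 192 \cdot \frac{1}{9} \cdot 5 \cdot 7 = \left(-192\right) \frac{35}{9} = - \frac{2240}{3}$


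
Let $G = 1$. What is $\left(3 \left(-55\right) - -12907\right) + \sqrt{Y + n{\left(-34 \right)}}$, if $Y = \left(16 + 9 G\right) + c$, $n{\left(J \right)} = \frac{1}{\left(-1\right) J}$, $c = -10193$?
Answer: $12742 + \frac{i \sqrt{11754174}}{34} \approx 12742.0 + 100.84 i$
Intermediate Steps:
$n{\left(J \right)} = - \frac{1}{J}$
$Y = -10168$ ($Y = \left(16 + 9 \cdot 1\right) - 10193 = \left(16 + 9\right) - 10193 = 25 - 10193 = -10168$)
$\left(3 \left(-55\right) - -12907\right) + \sqrt{Y + n{\left(-34 \right)}} = \left(3 \left(-55\right) - -12907\right) + \sqrt{-10168 - \frac{1}{-34}} = \left(-165 + 12907\right) + \sqrt{-10168 - - \frac{1}{34}} = 12742 + \sqrt{-10168 + \frac{1}{34}} = 12742 + \sqrt{- \frac{345711}{34}} = 12742 + \frac{i \sqrt{11754174}}{34}$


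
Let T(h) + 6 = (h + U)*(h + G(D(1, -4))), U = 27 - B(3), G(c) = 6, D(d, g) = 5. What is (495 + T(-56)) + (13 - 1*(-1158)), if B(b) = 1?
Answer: 3160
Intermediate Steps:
U = 26 (U = 27 - 1*1 = 27 - 1 = 26)
T(h) = -6 + (6 + h)*(26 + h) (T(h) = -6 + (h + 26)*(h + 6) = -6 + (26 + h)*(6 + h) = -6 + (6 + h)*(26 + h))
(495 + T(-56)) + (13 - 1*(-1158)) = (495 + (150 + (-56)**2 + 32*(-56))) + (13 - 1*(-1158)) = (495 + (150 + 3136 - 1792)) + (13 + 1158) = (495 + 1494) + 1171 = 1989 + 1171 = 3160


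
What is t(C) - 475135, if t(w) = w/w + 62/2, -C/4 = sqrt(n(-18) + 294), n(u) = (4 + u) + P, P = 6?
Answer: -475103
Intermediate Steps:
n(u) = 10 + u (n(u) = (4 + u) + 6 = 10 + u)
C = -4*sqrt(286) (C = -4*sqrt((10 - 18) + 294) = -4*sqrt(-8 + 294) = -4*sqrt(286) ≈ -67.646)
t(w) = 32 (t(w) = 1 + 62*(1/2) = 1 + 31 = 32)
t(C) - 475135 = 32 - 475135 = -475103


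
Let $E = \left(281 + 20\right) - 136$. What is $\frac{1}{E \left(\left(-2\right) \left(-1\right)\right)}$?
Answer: $\frac{1}{330} \approx 0.0030303$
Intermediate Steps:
$E = 165$ ($E = 301 - 136 = 165$)
$\frac{1}{E \left(\left(-2\right) \left(-1\right)\right)} = \frac{1}{165 \left(\left(-2\right) \left(-1\right)\right)} = \frac{1}{165 \cdot 2} = \frac{1}{330}$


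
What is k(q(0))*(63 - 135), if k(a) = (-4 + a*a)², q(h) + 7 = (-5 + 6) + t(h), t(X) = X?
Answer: -73728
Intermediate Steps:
q(h) = -6 + h (q(h) = -7 + ((-5 + 6) + h) = -7 + (1 + h) = -6 + h)
k(a) = (-4 + a²)²
k(q(0))*(63 - 135) = (-4 + (-6 + 0)²)²*(63 - 135) = (-4 + (-6)²)²*(-72) = (-4 + 36)²*(-72) = 32²*(-72) = 1024*(-72) = -73728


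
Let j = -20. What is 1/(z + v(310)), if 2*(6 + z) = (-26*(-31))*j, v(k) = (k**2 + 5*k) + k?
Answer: 1/89894 ≈ 1.1124e-5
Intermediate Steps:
v(k) = k**2 + 6*k
z = -8066 (z = -6 + (-26*(-31)*(-20))/2 = -6 + (806*(-20))/2 = -6 + (1/2)*(-16120) = -6 - 8060 = -8066)
1/(z + v(310)) = 1/(-8066 + 310*(6 + 310)) = 1/(-8066 + 310*316) = 1/(-8066 + 97960) = 1/89894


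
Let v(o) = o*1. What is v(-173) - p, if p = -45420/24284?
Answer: -1038928/6071 ≈ -171.13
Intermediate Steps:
v(o) = o
p = -11355/6071 (p = -45420*1/24284 = -11355/6071 ≈ -1.8704)
v(-173) - p = -173 - 1*(-11355/6071) = -173 + 11355/6071 = -1038928/6071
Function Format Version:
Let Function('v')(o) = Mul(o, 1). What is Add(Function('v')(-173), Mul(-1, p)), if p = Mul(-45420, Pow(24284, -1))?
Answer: Rational(-1038928, 6071) ≈ -171.13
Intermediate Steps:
Function('v')(o) = o
p = Rational(-11355, 6071) (p = Mul(-45420, Rational(1, 24284)) = Rational(-11355, 6071) ≈ -1.8704)
Add(Function('v')(-173), Mul(-1, p)) = Add(-173, Mul(-1, Rational(-11355, 6071))) = Add(-173, Rational(11355, 6071)) = Rational(-1038928, 6071)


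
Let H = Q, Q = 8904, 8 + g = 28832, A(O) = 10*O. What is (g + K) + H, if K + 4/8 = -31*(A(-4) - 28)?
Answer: 79671/2 ≈ 39836.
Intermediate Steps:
g = 28824 (g = -8 + 28832 = 28824)
K = 4215/2 (K = -½ - 31*(10*(-4) - 28) = -½ - 31*(-40 - 28) = -½ - 31*(-68) = -½ + 2108 = 4215/2 ≈ 2107.5)
H = 8904
(g + K) + H = (28824 + 4215/2) + 8904 = 61863/2 + 8904 = 79671/2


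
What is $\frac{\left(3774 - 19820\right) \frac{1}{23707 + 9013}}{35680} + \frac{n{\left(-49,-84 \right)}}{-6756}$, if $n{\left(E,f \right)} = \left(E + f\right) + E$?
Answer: $\frac{26545927553}{985911187200} \approx 0.026925$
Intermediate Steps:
$n{\left(E,f \right)} = f + 2 E$
$\frac{\left(3774 - 19820\right) \frac{1}{23707 + 9013}}{35680} + \frac{n{\left(-49,-84 \right)}}{-6756} = \frac{\left(3774 - 19820\right) \frac{1}{23707 + 9013}}{35680} + \frac{-84 + 2 \left(-49\right)}{-6756} = - \frac{16046}{32720} \cdot \frac{1}{35680} + \left(-84 - 98\right) \left(- \frac{1}{6756}\right) = \left(-16046\right) \frac{1}{32720} \cdot \frac{1}{35680} - - \frac{91}{3378} = \left(- \frac{8023}{16360}\right) \frac{1}{35680} + \frac{91}{3378} = - \frac{8023}{583724800} + \frac{91}{3378} = \frac{26545927553}{985911187200}$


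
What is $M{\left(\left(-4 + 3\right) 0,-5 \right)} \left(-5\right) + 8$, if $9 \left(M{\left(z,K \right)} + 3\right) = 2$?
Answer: $\frac{197}{9} \approx 21.889$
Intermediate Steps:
$M{\left(z,K \right)} = - \frac{25}{9}$ ($M{\left(z,K \right)} = -3 + \frac{1}{9} \cdot 2 = -3 + \frac{2}{9} = - \frac{25}{9}$)
$M{\left(\left(-4 + 3\right) 0,-5 \right)} \left(-5\right) + 8 = \left(- \frac{25}{9}\right) \left(-5\right) + 8 = \frac{125}{9} + 8 = \frac{197}{9}$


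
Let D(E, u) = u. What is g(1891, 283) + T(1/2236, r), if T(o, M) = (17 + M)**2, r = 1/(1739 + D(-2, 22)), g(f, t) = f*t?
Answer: 1660470490357/3101121 ≈ 5.3544e+5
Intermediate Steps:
r = 1/1761 (r = 1/(1739 + 22) = 1/1761 ≈ 0.00056786)
g(1891, 283) + T(1/2236, r) = 1891*283 + (17 + 1/1761)**2 = 535153 + (29938/1761)**2 = 535153 + 896283844/3101121 = 1660470490357/3101121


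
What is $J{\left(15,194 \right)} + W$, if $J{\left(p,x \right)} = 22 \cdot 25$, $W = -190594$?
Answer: $-190044$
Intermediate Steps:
$J{\left(p,x \right)} = 550$
$J{\left(15,194 \right)} + W = 550 - 190594 = -190044$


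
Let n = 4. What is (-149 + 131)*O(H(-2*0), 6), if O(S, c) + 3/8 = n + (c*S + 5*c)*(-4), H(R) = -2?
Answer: 4923/4 ≈ 1230.8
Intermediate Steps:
O(S, c) = 29/8 - 20*c - 4*S*c (O(S, c) = -3/8 + (4 + (c*S + 5*c)*(-4)) = -3/8 + (4 + (S*c + 5*c)*(-4)) = -3/8 + (4 + (5*c + S*c)*(-4)) = -3/8 + (4 + (-20*c - 4*S*c)) = -3/8 + (4 - 20*c - 4*S*c) = 29/8 - 20*c - 4*S*c)
(-149 + 131)*O(H(-2*0), 6) = (-149 + 131)*(29/8 - 20*6 - 4*(-2)*6) = -18*(29/8 - 120 + 48) = -18*(-547/8) = 4923/4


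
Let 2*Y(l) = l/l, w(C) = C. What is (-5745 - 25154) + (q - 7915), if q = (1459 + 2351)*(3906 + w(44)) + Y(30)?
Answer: 30021373/2 ≈ 1.5011e+7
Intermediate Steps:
Y(l) = 1/2 (Y(l) = (l/l)/2 = (1/2)*1 = 1/2)
q = 30099001/2 (q = (1459 + 2351)*(3906 + 44) + 1/2 = 3810*3950 + 1/2 = 15049500 + 1/2 = 30099001/2 ≈ 1.5050e+7)
(-5745 - 25154) + (q - 7915) = (-5745 - 25154) + (30099001/2 - 7915) = -30899 + 30083171/2 = 30021373/2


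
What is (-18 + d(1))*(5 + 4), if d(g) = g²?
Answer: -153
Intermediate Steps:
(-18 + d(1))*(5 + 4) = (-18 + 1²)*(5 + 4) = (-18 + 1)*9 = -17*9 = -153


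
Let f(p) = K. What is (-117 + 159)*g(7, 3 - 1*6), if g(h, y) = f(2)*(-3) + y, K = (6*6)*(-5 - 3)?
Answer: 36162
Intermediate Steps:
K = -288 (K = 36*(-8) = -288)
f(p) = -288
g(h, y) = 864 + y (g(h, y) = -288*(-3) + y = 864 + y)
(-117 + 159)*g(7, 3 - 1*6) = (-117 + 159)*(864 + (3 - 1*6)) = 42*(864 + (3 - 6)) = 42*(864 - 3) = 42*861 = 36162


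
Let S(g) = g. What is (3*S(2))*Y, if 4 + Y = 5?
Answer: 6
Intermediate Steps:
Y = 1 (Y = -4 + 5 = 1)
(3*S(2))*Y = (3*2)*1 = 6*1 = 6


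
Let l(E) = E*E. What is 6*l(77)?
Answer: 35574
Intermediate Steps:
l(E) = E²
6*l(77) = 6*77² = 6*5929 = 35574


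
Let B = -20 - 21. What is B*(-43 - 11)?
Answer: 2214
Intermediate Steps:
B = -41
B*(-43 - 11) = -41*(-43 - 11) = -41*(-54) = 2214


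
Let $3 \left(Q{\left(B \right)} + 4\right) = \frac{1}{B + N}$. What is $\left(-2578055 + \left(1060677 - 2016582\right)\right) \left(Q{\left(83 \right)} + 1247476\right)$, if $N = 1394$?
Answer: $- \frac{19534135060284680}{4431} \approx -4.4085 \cdot 10^{12}$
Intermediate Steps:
$Q{\left(B \right)} = -4 + \frac{1}{3 \left(1394 + B\right)}$ ($Q{\left(B \right)} = -4 + \frac{1}{3 \left(B + 1394\right)} = -4 + \frac{1}{3 \left(1394 + B\right)}$)
$\left(-2578055 + \left(1060677 - 2016582\right)\right) \left(Q{\left(83 \right)} + 1247476\right) = \left(-2578055 + \left(1060677 - 2016582\right)\right) \left(\frac{-16727 - 996}{3 \left(1394 + 83\right)} + 1247476\right) = \left(-2578055 + \left(1060677 - 2016582\right)\right) \left(\frac{-16727 - 996}{3 \cdot 1477} + 1247476\right) = \left(-2578055 - 955905\right) \left(\frac{1}{3} \cdot \frac{1}{1477} \left(-17723\right) + 1247476\right) = - 3533960 \left(- \frac{17723}{4431} + 1247476\right) = \left(-3533960\right) \frac{5527548433}{4431} = - \frac{19534135060284680}{4431}$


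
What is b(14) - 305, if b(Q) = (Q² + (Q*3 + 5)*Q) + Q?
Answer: 563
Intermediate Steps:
b(Q) = Q + Q² + Q*(5 + 3*Q) (b(Q) = (Q² + (3*Q + 5)*Q) + Q = (Q² + (5 + 3*Q)*Q) + Q = (Q² + Q*(5 + 3*Q)) + Q = Q + Q² + Q*(5 + 3*Q))
b(14) - 305 = 2*14*(3 + 2*14) - 305 = 2*14*(3 + 28) - 305 = 2*14*31 - 305 = 868 - 305 = 563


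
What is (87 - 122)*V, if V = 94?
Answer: -3290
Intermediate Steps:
(87 - 122)*V = (87 - 122)*94 = -35*94 = -3290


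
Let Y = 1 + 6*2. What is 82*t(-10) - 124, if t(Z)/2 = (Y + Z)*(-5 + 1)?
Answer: -2092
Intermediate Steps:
Y = 13 (Y = 1 + 12 = 13)
t(Z) = -104 - 8*Z (t(Z) = 2*((13 + Z)*(-5 + 1)) = 2*((13 + Z)*(-4)) = 2*(-52 - 4*Z) = -104 - 8*Z)
82*t(-10) - 124 = 82*(-104 - 8*(-10)) - 124 = 82*(-104 + 80) - 124 = 82*(-24) - 124 = -1968 - 124 = -2092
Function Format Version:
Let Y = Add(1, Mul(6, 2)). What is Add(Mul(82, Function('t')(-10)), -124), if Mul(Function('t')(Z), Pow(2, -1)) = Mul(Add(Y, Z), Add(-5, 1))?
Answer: -2092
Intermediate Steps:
Y = 13 (Y = Add(1, 12) = 13)
Function('t')(Z) = Add(-104, Mul(-8, Z)) (Function('t')(Z) = Mul(2, Mul(Add(13, Z), Add(-5, 1))) = Mul(2, Mul(Add(13, Z), -4)) = Mul(2, Add(-52, Mul(-4, Z))) = Add(-104, Mul(-8, Z)))
Add(Mul(82, Function('t')(-10)), -124) = Add(Mul(82, Add(-104, Mul(-8, -10))), -124) = Add(Mul(82, Add(-104, 80)), -124) = Add(Mul(82, -24), -124) = Add(-1968, -124) = -2092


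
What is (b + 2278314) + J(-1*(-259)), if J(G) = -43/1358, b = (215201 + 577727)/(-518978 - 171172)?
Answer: 1067644385184563/468611850 ≈ 2.2783e+6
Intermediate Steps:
b = -396464/345075 (b = 792928/(-690150) = 792928*(-1/690150) = -396464/345075 ≈ -1.1489)
J(G) = -43/1358 (J(G) = -43*1/1358 = -43/1358)
(b + 2278314) + J(-1*(-259)) = (-396464/345075 + 2278314) - 43/1358 = 786188807086/345075 - 43/1358 = 1067644385184563/468611850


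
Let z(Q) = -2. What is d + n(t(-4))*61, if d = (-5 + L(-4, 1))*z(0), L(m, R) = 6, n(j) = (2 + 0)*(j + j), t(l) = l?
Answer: -978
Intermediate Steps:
n(j) = 4*j (n(j) = 2*(2*j) = 4*j)
d = -2 (d = (-5 + 6)*(-2) = 1*(-2) = -2)
d + n(t(-4))*61 = -2 + (4*(-4))*61 = -2 - 16*61 = -2 - 976 = -978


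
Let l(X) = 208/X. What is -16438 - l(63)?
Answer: -1035802/63 ≈ -16441.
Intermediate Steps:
-16438 - l(63) = -16438 - 208/63 = -1035802/63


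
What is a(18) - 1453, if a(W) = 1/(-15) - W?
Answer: -22066/15 ≈ -1471.1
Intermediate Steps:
a(W) = -1/15 - W
a(18) - 1453 = (-1/15 - 1*18) - 1453 = (-1/15 - 18) - 1453 = -271/15 - 1453 = -22066/15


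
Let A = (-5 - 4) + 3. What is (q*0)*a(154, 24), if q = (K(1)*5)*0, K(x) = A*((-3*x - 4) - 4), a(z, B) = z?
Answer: 0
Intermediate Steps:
A = -6 (A = -9 + 3 = -6)
K(x) = 48 + 18*x (K(x) = -6*((-3*x - 4) - 4) = -6*((-4 - 3*x) - 4) = -6*(-8 - 3*x) = 48 + 18*x)
q = 0 (q = ((48 + 18*1)*5)*0 = ((48 + 18)*5)*0 = (66*5)*0 = 330*0 = 0)
(q*0)*a(154, 24) = (0*0)*154 = 0*154 = 0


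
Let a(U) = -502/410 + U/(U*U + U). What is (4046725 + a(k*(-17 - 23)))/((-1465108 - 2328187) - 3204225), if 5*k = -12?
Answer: -80469102483/139145685200 ≈ -0.57831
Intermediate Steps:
k = -12/5 (k = (⅕)*(-12) = -12/5 ≈ -2.4000)
a(U) = -251/205 + U/(U + U²) (a(U) = -502*1/410 + U/(U² + U) = -251/205 + U/(U + U²))
(4046725 + a(k*(-17 - 23)))/((-1465108 - 2328187) - 3204225) = (4046725 + (-46 - (-3012)*(-17 - 23)/5)/(205*(1 - 12*(-17 - 23)/5)))/((-1465108 - 2328187) - 3204225) = (4046725 + (-46 - (-3012)*(-40)/5)/(205*(1 - 12/5*(-40))))/(-3793295 - 3204225) = (4046725 + (-46 - 251*96)/(205*(1 + 96)))/(-6997520) = (4046725 + (1/205)*(-46 - 24096)/97)*(-1/6997520) = (4046725 + (1/205)*(1/97)*(-24142))*(-1/6997520) = (4046725 - 24142/19885)*(-1/6997520) = (80469102483/19885)*(-1/6997520) = -80469102483/139145685200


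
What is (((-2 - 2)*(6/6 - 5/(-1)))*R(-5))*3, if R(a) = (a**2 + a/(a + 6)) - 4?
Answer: -1152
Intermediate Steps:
R(a) = -4 + a**2 + a/(6 + a) (R(a) = (a**2 + a/(6 + a)) - 4 = -4 + a**2 + a/(6 + a))
(((-2 - 2)*(6/6 - 5/(-1)))*R(-5))*3 = (((-2 - 2)*(6/6 - 5/(-1)))*((-24 + (-5)**3 - 3*(-5) + 6*(-5)**2)/(6 - 5)))*3 = ((-4*(6*(1/6) - 5*(-1)))*((-24 - 125 + 15 + 6*25)/1))*3 = ((-4*(1 + 5))*(1*(-24 - 125 + 15 + 150)))*3 = ((-4*6)*(1*16))*3 = -24*16*3 = -384*3 = -1152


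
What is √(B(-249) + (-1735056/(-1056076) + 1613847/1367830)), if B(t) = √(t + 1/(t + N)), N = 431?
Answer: √(62215609121549758641183690 + 121101613517750032990550*I*√8247694)/4694730414010 ≈ 3.0702 + 2.5698*I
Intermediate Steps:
B(t) = √(t + 1/(431 + t)) (B(t) = √(t + 1/(t + 431)) = √(t + 1/(431 + t)))
√(B(-249) + (-1735056/(-1056076) + 1613847/1367830)) = √(√((1 - 249*(431 - 249))/(431 - 249)) + (-1735056/(-1056076) + 1613847/1367830)) = √(√((1 - 249*182)/182) + (-1735056*(-1/1056076) + 1613847*(1/1367830))) = √(√((1 - 45318)/182) + (433764/264019 + 1613847/1367830)) = √(√((1/182)*(-45317)) + 1019401683213/361133108770) = √(√(-45317/182) + 1019401683213/361133108770) = √(I*√8247694/182 + 1019401683213/361133108770) = √(1019401683213/361133108770 + I*√8247694/182)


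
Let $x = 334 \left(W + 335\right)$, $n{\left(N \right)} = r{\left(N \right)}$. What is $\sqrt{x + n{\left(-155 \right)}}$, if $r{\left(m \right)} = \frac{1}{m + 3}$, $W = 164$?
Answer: $\frac{\sqrt{962662778}}{76} \approx 408.25$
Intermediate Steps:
$r{\left(m \right)} = \frac{1}{3 + m}$
$n{\left(N \right)} = \frac{1}{3 + N}$
$x = 166666$ ($x = 334 \left(164 + 335\right) = 334 \cdot 499 = 166666$)
$\sqrt{x + n{\left(-155 \right)}} = \sqrt{166666 + \frac{1}{3 - 155}} = \sqrt{166666 + \frac{1}{-152}} = \sqrt{166666 - \frac{1}{152}} = \sqrt{\frac{25333231}{152}} = \frac{\sqrt{962662778}}{76}$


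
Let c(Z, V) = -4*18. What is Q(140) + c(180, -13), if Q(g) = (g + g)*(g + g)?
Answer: 78328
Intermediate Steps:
c(Z, V) = -72
Q(g) = 4*g² (Q(g) = (2*g)*(2*g) = 4*g²)
Q(140) + c(180, -13) = 4*140² - 72 = 4*19600 - 72 = 78400 - 72 = 78328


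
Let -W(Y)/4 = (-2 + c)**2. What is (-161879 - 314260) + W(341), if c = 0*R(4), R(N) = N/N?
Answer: -476155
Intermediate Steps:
R(N) = 1
c = 0 (c = 0*1 = 0)
W(Y) = -16 (W(Y) = -4*(-2 + 0)**2 = -4*(-2)**2 = -4*4 = -16)
(-161879 - 314260) + W(341) = (-161879 - 314260) - 16 = -476139 - 16 = -476155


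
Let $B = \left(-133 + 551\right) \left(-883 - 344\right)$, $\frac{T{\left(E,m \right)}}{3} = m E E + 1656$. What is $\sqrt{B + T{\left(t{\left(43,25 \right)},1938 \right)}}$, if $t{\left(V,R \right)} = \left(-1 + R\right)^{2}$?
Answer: $\sqrt{1928437746} \approx 43914.0$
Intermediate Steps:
$T{\left(E,m \right)} = 4968 + 3 m E^{2}$ ($T{\left(E,m \right)} = 3 \left(m E E + 1656\right) = 3 \left(E m E + 1656\right) = 3 \left(m E^{2} + 1656\right) = 3 \left(1656 + m E^{2}\right) = 4968 + 3 m E^{2}$)
$B = -512886$ ($B = 418 \left(-1227\right) = -512886$)
$\sqrt{B + T{\left(t{\left(43,25 \right)},1938 \right)}} = \sqrt{-512886 + \left(4968 + 3 \cdot 1938 \left(\left(-1 + 25\right)^{2}\right)^{2}\right)} = \sqrt{-512886 + \left(4968 + 3 \cdot 1938 \left(24^{2}\right)^{2}\right)} = \sqrt{-512886 + \left(4968 + 3 \cdot 1938 \cdot 576^{2}\right)} = \sqrt{-512886 + \left(4968 + 3 \cdot 1938 \cdot 331776\right)} = \sqrt{-512886 + \left(4968 + 1928945664\right)} = \sqrt{-512886 + 1928950632} = \sqrt{1928437746}$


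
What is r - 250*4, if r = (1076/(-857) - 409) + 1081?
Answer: -282172/857 ≈ -329.26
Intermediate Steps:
r = 574828/857 (r = (1076*(-1/857) - 409) + 1081 = (-1076/857 - 409) + 1081 = -351589/857 + 1081 = 574828/857 ≈ 670.74)
r - 250*4 = 574828/857 - 250*4 = 574828/857 - 1000 = -282172/857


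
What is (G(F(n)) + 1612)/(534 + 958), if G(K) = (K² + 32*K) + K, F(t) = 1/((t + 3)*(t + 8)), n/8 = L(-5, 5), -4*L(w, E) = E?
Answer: 316415/292432 ≈ 1.0820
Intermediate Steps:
L(w, E) = -E/4
n = -10 (n = 8*(-¼*5) = 8*(-5/4) = -10)
F(t) = 1/((3 + t)*(8 + t))
G(K) = K² + 33*K
(G(F(n)) + 1612)/(534 + 958) = ((33 + 1/(24 + (-10)² + 11*(-10)))/(24 + (-10)² + 11*(-10)) + 1612)/(534 + 958) = ((33 + 1/(24 + 100 - 110))/(24 + 100 - 110) + 1612)/1492 = ((33 + 1/14)/14 + 1612)*(1/1492) = ((1/14)*(463/14) + 1612)*(1/1492) = (463/196 + 1612)*(1/1492) = (316415/196)*(1/1492) = 316415/292432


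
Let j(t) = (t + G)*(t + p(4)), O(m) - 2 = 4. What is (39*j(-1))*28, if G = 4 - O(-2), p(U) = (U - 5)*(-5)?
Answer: -13104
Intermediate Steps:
O(m) = 6 (O(m) = 2 + 4 = 6)
p(U) = 25 - 5*U (p(U) = (-5 + U)*(-5) = 25 - 5*U)
G = -2 (G = 4 - 1*6 = 4 - 6 = -2)
j(t) = (-2 + t)*(5 + t) (j(t) = (t - 2)*(t + (25 - 5*4)) = (-2 + t)*(t + (25 - 20)) = (-2 + t)*(t + 5) = (-2 + t)*(5 + t))
(39*j(-1))*28 = (39*(-10 + (-1)² + 3*(-1)))*28 = (39*(-10 + 1 - 3))*28 = (39*(-12))*28 = -468*28 = -13104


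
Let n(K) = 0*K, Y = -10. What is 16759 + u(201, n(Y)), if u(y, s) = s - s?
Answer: 16759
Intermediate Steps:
n(K) = 0
u(y, s) = 0
16759 + u(201, n(Y)) = 16759 + 0 = 16759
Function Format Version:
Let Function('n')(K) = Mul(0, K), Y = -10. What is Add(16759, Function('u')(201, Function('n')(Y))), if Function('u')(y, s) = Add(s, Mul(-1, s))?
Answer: 16759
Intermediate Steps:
Function('n')(K) = 0
Function('u')(y, s) = 0
Add(16759, Function('u')(201, Function('n')(Y))) = Add(16759, 0) = 16759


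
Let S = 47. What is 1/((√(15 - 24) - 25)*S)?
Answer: -25/29798 - 3*I/29798 ≈ -0.00083898 - 0.00010068*I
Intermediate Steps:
1/((√(15 - 24) - 25)*S) = 1/((√(15 - 24) - 25)*47) = 1/((√(-9) - 25)*47) = 1/((3*I - 25)*47) = 1/((-25 + 3*I)*47) = 1/(-1175 + 141*I) = (-1175 - 141*I)/1400506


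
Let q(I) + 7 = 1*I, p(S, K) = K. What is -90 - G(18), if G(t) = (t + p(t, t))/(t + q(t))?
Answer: -2646/29 ≈ -91.241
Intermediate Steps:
q(I) = -7 + I (q(I) = -7 + 1*I = -7 + I)
G(t) = 2*t/(-7 + 2*t) (G(t) = (t + t)/(t + (-7 + t)) = (2*t)/(-7 + 2*t) = 2*t/(-7 + 2*t))
-90 - G(18) = -90 - 2*18/(-7 + 2*18) = -90 - 2*18/(-7 + 36) = -90 - 2*18/29 = -90 - 1*36/29 = -90 - 36/29 = -2646/29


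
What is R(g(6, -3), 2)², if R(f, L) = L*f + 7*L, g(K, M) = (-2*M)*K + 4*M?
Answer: 3844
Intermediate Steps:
g(K, M) = 4*M - 2*K*M (g(K, M) = -2*K*M + 4*M = 4*M - 2*K*M)
R(f, L) = 7*L + L*f
R(g(6, -3), 2)² = (2*(7 + 2*(-3)*(2 - 1*6)))² = (2*(7 + 2*(-3)*(2 - 6)))² = (2*(7 + 2*(-3)*(-4)))² = (2*(7 + 24))² = (2*31)² = 62² = 3844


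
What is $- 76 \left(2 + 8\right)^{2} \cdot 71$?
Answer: $-539600$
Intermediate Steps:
$- 76 \left(2 + 8\right)^{2} \cdot 71 = - 76 \cdot 10^{2} \cdot 71 = \left(-76\right) 100 \cdot 71 = \left(-7600\right) 71 = -539600$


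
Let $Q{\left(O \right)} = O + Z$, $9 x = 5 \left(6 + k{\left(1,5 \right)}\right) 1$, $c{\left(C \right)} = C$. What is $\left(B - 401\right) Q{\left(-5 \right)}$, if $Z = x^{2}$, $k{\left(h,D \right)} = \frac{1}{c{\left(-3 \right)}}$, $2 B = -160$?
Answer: $- \frac{1721980}{729} \approx -2362.1$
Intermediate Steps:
$B = -80$ ($B = \frac{1}{2} \left(-160\right) = -80$)
$k{\left(h,D \right)} = - \frac{1}{3}$ ($k{\left(h,D \right)} = \frac{1}{-3} = - \frac{1}{3}$)
$x = \frac{85}{27}$ ($x = \frac{5 \left(6 - \frac{1}{3}\right) 1}{9} = \frac{5 \cdot \frac{17}{3} \cdot 1}{9} = \frac{\frac{85}{3} \cdot 1}{9} = \frac{1}{9} \cdot \frac{85}{3} = \frac{85}{27} \approx 3.1481$)
$Z = \frac{7225}{729}$ ($Z = \left(\frac{85}{27}\right)^{2} = \frac{7225}{729} \approx 9.9108$)
$Q{\left(O \right)} = \frac{7225}{729} + O$ ($Q{\left(O \right)} = O + \frac{7225}{729} = \frac{7225}{729} + O$)
$\left(B - 401\right) Q{\left(-5 \right)} = \left(-80 - 401\right) \left(\frac{7225}{729} - 5\right) = \left(-481\right) \frac{3580}{729} = - \frac{1721980}{729}$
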